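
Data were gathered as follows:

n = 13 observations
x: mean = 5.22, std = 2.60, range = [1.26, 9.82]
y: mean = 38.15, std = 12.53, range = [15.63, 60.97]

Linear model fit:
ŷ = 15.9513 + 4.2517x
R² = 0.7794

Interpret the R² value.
About 77.94% of the variability in y is accounted for by the regression on x (R² = 0.7794) — a strong linear fit.

R² (coefficient of determination) measures the proportion of variance in y explained by the regression model.

Here R² = 0.7794:
- Explained: 77.94% of the variation in y
- Unexplained (residual): 100% − 77.94% = 22.06%
- Rule of thumb (below 0.3 weak; 0.3 to below 0.7 moderate; 0.7 and above strong) → strong

Calculation: R² = 1 − (SS_res / SS_tot), where SS_res is the sum of squared residuals and SS_tot the total sum of squares.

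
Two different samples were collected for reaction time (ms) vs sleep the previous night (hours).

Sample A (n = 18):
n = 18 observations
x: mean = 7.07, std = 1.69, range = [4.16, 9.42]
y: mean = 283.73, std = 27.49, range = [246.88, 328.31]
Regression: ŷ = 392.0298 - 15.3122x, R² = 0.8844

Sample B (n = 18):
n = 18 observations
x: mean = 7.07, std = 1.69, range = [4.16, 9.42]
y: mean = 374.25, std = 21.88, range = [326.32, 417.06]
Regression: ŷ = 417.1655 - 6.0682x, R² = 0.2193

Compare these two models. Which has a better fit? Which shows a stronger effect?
Model A has the better fit (R² = 0.8844 vs 0.2193). Model A shows the stronger effect (|β₁| = 15.3122 vs 6.0682).

Model Comparison:

Goodness of fit (R²):
- Model A: R² = 0.8844 → 88.44% of variance in reaction time explained
- Model B: R² = 0.2193 → 21.93% of variance in reaction time explained
- 0.8844 > 0.2193 → Model A has the better fit

Strength of effect — compare |β₁|:
- Model A: β₁ = -15.3122 → predicted reaction time falls 15.3122 ms per additional hour of sleep
- Model B: β₁ = -6.0682 → predicted reaction time falls 6.0682 ms per additional hour of sleep
- |-15.3122| > |-6.0682| → Model A shows the stronger marginal effect

Notes:
- A steeper slope doesn't make a better model if the scatter around the line is large.
- The two samples could reflect different populations, time periods, or measurement quality.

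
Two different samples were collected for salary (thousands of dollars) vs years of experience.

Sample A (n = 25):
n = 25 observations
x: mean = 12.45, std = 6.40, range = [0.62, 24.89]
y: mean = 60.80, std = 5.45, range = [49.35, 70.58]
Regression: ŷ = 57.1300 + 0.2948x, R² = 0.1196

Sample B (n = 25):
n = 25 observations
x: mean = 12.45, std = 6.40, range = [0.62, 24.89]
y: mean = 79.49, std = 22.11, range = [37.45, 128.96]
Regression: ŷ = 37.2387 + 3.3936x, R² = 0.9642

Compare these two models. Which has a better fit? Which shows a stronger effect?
Model B has the better fit (R² = 0.9642 vs 0.1196). Model B shows the stronger effect (|β₁| = 3.3936 vs 0.2948).

Model Comparison:

Goodness of fit (R²):
- Model A: R² = 0.1196 → 11.96% of variance in salary explained
- Model B: R² = 0.9642 → 96.42% of variance in salary explained
- 0.9642 > 0.1196 → Model B has the better fit

Effect size (slope magnitude):
- Model A: β₁ = 0.2948 → predicted salary rises 0.2948 thousand dollars per additional year of experience
- Model B: β₁ = 3.3936 → predicted salary rises 3.3936 thousand dollars per additional year of experience
- |0.2948| < |3.3936| → Model B shows the stronger marginal effect

Notes:
- A better fit (higher R²) doesn't necessarily mean a more important relationship.
- A steeper slope doesn't make a better model if the scatter around the line is large.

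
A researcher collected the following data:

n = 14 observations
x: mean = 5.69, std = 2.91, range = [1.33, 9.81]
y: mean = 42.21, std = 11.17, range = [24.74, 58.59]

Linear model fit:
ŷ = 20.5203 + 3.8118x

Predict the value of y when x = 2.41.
ŷ = 29.7067

To predict y for x = 2.41, substitute into the regression equation:

ŷ = 20.5203 + 3.8118 × 2.41
ŷ = 20.5203 + 9.1864
ŷ = 29.7067

This is a point prediction; actual observations scatter around it by roughly the residual standard deviation.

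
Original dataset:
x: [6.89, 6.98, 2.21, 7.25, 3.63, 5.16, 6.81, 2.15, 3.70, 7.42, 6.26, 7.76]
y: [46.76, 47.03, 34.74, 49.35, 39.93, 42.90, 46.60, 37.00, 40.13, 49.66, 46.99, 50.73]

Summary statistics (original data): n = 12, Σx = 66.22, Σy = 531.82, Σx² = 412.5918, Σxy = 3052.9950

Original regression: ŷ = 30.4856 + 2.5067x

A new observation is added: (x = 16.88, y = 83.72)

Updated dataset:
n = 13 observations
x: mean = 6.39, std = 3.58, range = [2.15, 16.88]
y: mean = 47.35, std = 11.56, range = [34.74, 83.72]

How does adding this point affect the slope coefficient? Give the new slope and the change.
New slope β₁ = 3.1953 versus 2.5067 before: a change of +0.6886 (+27.5%).

x = 16.88 lies well outside the original x-range [2.15, 7.76] (x̄ ≈ 5.52), so this observation has high leverage and can move the slope substantially.

Step 1: Update the sums with the new point (n goes from 12 to 13)
Σx  = 66.22 + 16.88 = 83.10
Σy  = 531.82 + 83.72 = 615.54
Σx² = 412.5918 + 16.88² = 412.5918 + 284.9344 = 697.5262
Σxy = 3052.9950 + 16.88×83.72 = 3052.9950 + 1413.1936 = 4466.1886

Step 2: Recompute the slope with b₁ = (nΣxy − ΣxΣy) / (nΣx² − (Σx)²)
Numerator   = 13×4466.1886 − 83.10×615.54 = 58060.4518 − 51151.3740 = 6909.0778
Denominator = 13×697.5262 − 83.10² = 9067.8406 − 6905.6100 = 2162.2306
b₁(new) = 6909.0778 / 2162.2306 = 3.1953

(Same formula on the original sums: (12×3052.9950 − 66.22×531.82) / (12×412.5918 − 66.22²) = 1418.8196 / 566.0132 = 2.5067, matching the given fit.)

Step 3: Change in slope
Δβ₁ = 3.1953 − 2.5067 = +0.6886
Relative change = +0.6886 / 2.5067 × 100% = +27.5%
→ the slope increases when the point is added.

Because the point sits above the extension of the original line at a high-leverage x, it tilts the fit up.
In practice: refit with and without it and report both if conclusions differ; check such a point for data-entry or measurement error.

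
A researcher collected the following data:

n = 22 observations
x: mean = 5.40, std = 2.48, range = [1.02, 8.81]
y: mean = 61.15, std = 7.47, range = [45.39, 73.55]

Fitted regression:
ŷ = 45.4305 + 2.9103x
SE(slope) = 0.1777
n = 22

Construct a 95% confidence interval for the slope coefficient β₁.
The 95% CI for β₁ is (2.5396, 3.2810)

Confidence interval for the slope:

The 95% CI for β₁ is: β̂₁ ± t*(α/2, n-2) × SE(β̂₁)

Step 1: Find critical t-value
- Confidence level = 0.95
- Degrees of freedom = n - 2 = 22 - 2 = 20
- t*(α/2, 20) = 2.0860

Step 2: Calculate margin of error
Margin = 2.0860 × 0.1777 = 0.3707

Step 3: Construct interval
CI = 2.9103 ± 0.3707
CI = (2.5396, 3.2810)

Interpretation: intervals built this way capture the true β₁ in 95% of repeated samples; here the plausible range for the per-unit effect of x on y is 2.5396 to 3.2810.
Both endpoints are positive, so the data support a genuinely positive slope at this confidence level.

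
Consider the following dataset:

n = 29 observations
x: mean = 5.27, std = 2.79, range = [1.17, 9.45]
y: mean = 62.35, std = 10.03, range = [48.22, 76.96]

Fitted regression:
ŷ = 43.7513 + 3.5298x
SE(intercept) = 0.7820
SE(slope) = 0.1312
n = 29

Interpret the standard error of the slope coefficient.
SE(β̂₁) = 0.1312 is the estimated standard deviation of the slope estimate across repeated samples; relative to β̂₁ = 3.5298 that is 3.7%, a precise estimate.

SE(β̂₁) = s / √Sxx, where s is the residual standard deviation and Sxx = Σ(x − x̄)². It is the yardstick for how far β̂₁ = 3.5298 could plausibly be from the true slope.

Relative precision:
- SE / |β̂₁| = 0.1312 / 3.5298 = 3.7%
- Rule of thumb (under 20%: precise; 20% to under 50%: moderately precise; 50% or more: imprecise) → precise

Link to interval estimation: a confidence interval for β₁ is β̂₁ ± t* × 0.1312, so SE sets the half-width per unit of t*.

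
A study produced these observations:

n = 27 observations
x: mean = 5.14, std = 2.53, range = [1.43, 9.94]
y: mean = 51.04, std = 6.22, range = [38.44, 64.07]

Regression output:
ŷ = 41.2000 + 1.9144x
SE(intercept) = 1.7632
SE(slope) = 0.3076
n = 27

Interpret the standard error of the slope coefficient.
SE(slope) = 0.3076 measures the uncertainty in the estimated slope. The coefficient is estimated precisely (SE/|β̂₁| = 16.1%).

SE(β̂₁) = 0.3076 says: if we drew many samples of n = 27 from the same population and refit each time, the fitted slopes would scatter with a standard deviation of roughly 0.3076 around the true β₁.

Relative precision:
- SE / |β̂₁| = 0.3076 / 1.9144 = 16.1%
- Rule of thumb (under 20%: precise; 20% to under 50%: moderately precise; 50% or more: imprecise) → precise

Link to the t-test: t = β̂₁ / SE(β̂₁) = 1.9144 / 0.3076 = 6.2237, the statistic for H₀: β₁ = 0.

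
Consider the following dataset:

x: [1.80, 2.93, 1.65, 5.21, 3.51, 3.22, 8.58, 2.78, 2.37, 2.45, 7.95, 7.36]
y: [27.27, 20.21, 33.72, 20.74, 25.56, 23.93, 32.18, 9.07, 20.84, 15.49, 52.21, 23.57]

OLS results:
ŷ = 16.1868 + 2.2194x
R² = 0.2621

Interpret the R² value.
R² = 0.2621 means 26.21% of the variation in y is explained by the linear relationship with x. This indicates a weak fit.

R² = 1 − SS_res/SS_tot compares the residual scatter to the total scatter of y about its mean.

Here R² = 0.2621:
- Explained: 26.21% of the variation in y
- Unexplained (residual): 100% − 26.21% = 73.79%
- Rule of thumb (below 0.3 weak; 0.3 to below 0.7 moderate; 0.7 and above strong) → weak

Equivalently, for simple linear regression R² = r², so |r| = √0.2621 ≈ 0.5120.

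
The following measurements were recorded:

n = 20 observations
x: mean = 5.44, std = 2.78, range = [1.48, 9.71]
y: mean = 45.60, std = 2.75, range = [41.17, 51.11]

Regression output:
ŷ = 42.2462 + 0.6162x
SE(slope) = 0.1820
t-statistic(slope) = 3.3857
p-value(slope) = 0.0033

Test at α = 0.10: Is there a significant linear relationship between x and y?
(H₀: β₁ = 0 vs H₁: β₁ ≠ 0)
Reject H₀: p-value = 0.0033 < α = 0.10. The linear relationship is significant at the 10% level.

Hypothesis test for the slope coefficient:

H₀: β₁ = 0 (no linear relationship)
H₁: β₁ ≠ 0 (linear relationship exists)

Test statistic: t = β̂₁ / SE(β̂₁) = 0.6162 / 0.1820 = 3.3857

p = 0.0033: how often a slope estimate this far from 0 (in SE units) would arise by chance if β₁ were truly 0.

Decision rule: reject H₀ if p-value < α.
p-value = 0.0033 < α = 0.10 → reject H₀.

There is sufficient evidence at the 10% significance level to conclude that a linear relationship exists between x and y.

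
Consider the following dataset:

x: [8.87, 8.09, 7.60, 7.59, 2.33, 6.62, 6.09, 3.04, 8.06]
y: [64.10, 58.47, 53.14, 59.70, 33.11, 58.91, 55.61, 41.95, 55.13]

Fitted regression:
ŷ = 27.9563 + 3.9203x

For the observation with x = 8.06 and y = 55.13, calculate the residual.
Residual = -4.4239

The residual is the difference between the actual value and the predicted value:

Residual = y - ŷ

Step 1: Calculate predicted value
ŷ = 27.9563 + 3.9203 × 8.06
ŷ = 59.5539

Step 2: Calculate residual
Residual = 55.13 - 59.5539
Residual = -4.4239

Interpretation: the model overestimates the actual value by 4.4239 at this point (negative residual → observation lies below the fitted line).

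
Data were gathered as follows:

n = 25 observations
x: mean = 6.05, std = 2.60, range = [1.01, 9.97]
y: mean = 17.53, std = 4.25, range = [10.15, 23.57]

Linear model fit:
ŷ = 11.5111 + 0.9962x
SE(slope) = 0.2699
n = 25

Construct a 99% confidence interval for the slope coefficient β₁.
The 99% CI for β₁ is (0.2385, 1.7539)

Confidence interval for the slope:

The 99% CI for β₁ is: β̂₁ ± t*(α/2, n-2) × SE(β̂₁)

Step 1: Find critical t-value
- Confidence level = 0.99
- Degrees of freedom = n - 2 = 25 - 2 = 23
- t*(α/2, 23) = 2.8073

Step 2: Calculate margin of error
Margin = 2.8073 × 0.2699 = 0.7577

Step 3: Construct interval
CI = 0.9962 ± 0.7577
CI = (0.2385, 1.7539)

Interpretation: each one-unit increase in x is associated with a change in mean y of between 0.2385 and 1.7539, with 99% confidence.
The interval does not include 0, suggesting a significant linear relationship.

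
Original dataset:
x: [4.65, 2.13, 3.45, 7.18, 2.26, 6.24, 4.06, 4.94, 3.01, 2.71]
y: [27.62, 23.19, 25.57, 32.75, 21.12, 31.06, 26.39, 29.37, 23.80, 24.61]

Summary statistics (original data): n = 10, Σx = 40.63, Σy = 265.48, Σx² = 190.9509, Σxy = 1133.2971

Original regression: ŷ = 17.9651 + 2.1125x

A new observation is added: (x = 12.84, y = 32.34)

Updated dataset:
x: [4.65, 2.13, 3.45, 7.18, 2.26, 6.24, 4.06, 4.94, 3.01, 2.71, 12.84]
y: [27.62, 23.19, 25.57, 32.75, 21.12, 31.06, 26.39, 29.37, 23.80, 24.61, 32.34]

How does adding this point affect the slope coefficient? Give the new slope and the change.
New slope β₁ = 1.0518 versus 2.1125 before: a change of -1.0607 (-50.2%).

x = 12.84 lies well outside the original x-range [2.13, 7.18] (x̄ ≈ 4.06), so this observation has high leverage and can move the slope substantially.

Step 1: Update the sums with the new point (n goes from 10 to 11)
Σx  = 40.63 + 12.84 = 53.47
Σy  = 265.48 + 32.34 = 297.82
Σx² = 190.9509 + 12.84² = 190.9509 + 164.8656 = 355.8165
Σxy = 1133.2971 + 12.84×32.34 = 1133.2971 + 415.2456 = 1548.5427

Step 2: Recompute the slope with b₁ = (nΣxy − ΣxΣy) / (nΣx² − (Σx)²)
Numerator   = 11×1548.5427 − 53.47×297.82 = 17033.9697 − 15924.4354 = 1109.5343
Denominator = 11×355.8165 − 53.47² = 3913.9815 − 2859.0409 = 1054.9406
b₁(new) = 1109.5343 / 1054.9406 = 1.0518

(Same formula on the original sums: (10×1133.2971 − 40.63×265.48) / (10×190.9509 − 40.63²) = 546.5186 / 258.7121 = 2.1125, matching the given fit.)

Step 3: Change in slope
Δβ₁ = 1.0518 − 2.1125 = -1.0607
Relative change = -1.0607 / 2.1125 × 100% = -50.2%
→ the slope decreases when the point is added.

Because the point sits below the extension of the original line at a high-leverage x, it tilts the fit down.
In practice: investigate whether it comes from the same population as the rest of the sample.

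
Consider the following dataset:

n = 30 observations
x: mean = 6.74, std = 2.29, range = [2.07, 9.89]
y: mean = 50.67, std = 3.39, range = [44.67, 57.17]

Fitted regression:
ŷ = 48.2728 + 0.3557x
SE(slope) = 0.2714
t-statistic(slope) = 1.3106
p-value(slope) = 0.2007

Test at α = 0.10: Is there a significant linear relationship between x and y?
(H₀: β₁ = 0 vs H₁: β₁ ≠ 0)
Fail to reject H₀: p-value = 0.2007 ≥ α = 0.10. The linear relationship is not significant at the 10% level.

Hypothesis test for the slope coefficient:

H₀: β₁ = 0 (no linear relationship)
H₁: β₁ ≠ 0 (linear relationship exists)

Test statistic: t = β̂₁ / SE(β̂₁) = 0.3557 / 0.2714 = 1.3106

With df = 28, the two-sided p-value for |t| = 1.3106 is 0.2007.

Decision rule: reject H₀ if p-value < α.
p-value = 0.2007 ≥ α = 0.10 → fail to reject H₀.

There is not sufficient evidence at the 10% significance level to conclude that a linear relationship exists between x and y.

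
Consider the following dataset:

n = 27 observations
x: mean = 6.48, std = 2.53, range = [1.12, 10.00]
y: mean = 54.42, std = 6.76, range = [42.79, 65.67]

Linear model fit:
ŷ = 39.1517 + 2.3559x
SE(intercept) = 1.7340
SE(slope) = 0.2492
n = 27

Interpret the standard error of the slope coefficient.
The slope 2.3559 is pinned down to within about ±0.2492 (one SE) by these data — relative uncertainty 10.6%, i.e. precise.

What SE measures:
- The standard error quantifies the sampling variability of the coefficient estimate
- It is the estimated standard deviation of β̂₁ across hypothetical repeated samples of the same size
- Smaller SE → more precise estimate

Relative precision:
- SE / |β̂₁| = 0.2492 / 2.3559 = 10.6%
- Rule of thumb (under 20%: precise; 20% to under 50%: moderately precise; 50% or more: imprecise) → precise

Link to the t-test: t = β̂₁ / SE(β̂₁) = 2.3559 / 0.2492 = 9.4539, the statistic for H₀: β₁ = 0.

What drives SE(β̂₁): larger n (here n = 27) → smaller SE; more residual scatter → larger SE; wider spread of x values → smaller SE.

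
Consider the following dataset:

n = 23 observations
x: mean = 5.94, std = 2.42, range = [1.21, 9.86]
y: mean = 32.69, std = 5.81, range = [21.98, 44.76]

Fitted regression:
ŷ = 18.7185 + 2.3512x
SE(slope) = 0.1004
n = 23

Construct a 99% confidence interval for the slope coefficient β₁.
The 99% CI for β₁ is (2.0669, 2.6355)

Confidence interval for the slope:

The 99% CI for β₁ is: β̂₁ ± t*(α/2, n-2) × SE(β̂₁)

Step 1: Find critical t-value
- Confidence level = 0.99
- Degrees of freedom = n - 2 = 23 - 2 = 21
- t*(α/2, 21) = 2.8314

Step 2: Calculate margin of error
Margin = 2.8314 × 0.1004 = 0.2843

Step 3: Construct interval
CI = 2.3512 ± 0.2843
CI = (2.0669, 2.6355)

Interpretation: each one-unit increase in x is associated with a change in mean y of between 2.0669 and 2.6355, with 99% confidence.
The interval does not include 0, suggesting a significant linear relationship.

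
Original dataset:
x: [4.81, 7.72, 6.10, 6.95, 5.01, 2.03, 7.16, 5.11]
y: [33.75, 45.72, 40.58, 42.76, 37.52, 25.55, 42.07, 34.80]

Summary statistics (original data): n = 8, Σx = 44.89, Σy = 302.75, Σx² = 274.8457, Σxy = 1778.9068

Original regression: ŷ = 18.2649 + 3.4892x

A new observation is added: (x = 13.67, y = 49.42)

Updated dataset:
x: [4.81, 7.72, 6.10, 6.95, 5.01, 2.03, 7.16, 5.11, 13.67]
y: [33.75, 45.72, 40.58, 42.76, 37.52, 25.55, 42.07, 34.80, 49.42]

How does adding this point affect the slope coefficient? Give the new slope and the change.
Adding the point moves β₁ from 3.4892 to 2.0205, i.e. it decreases by 1.4687 (-42.1%).

x = 13.67 lies well outside the original x-range [2.03, 7.72] (x̄ ≈ 5.61), so this observation has high leverage and can move the slope substantially.

Step 1: Update the sums with the new point (n goes from 8 to 9)
Σx  = 44.89 + 13.67 = 58.56
Σy  = 302.75 + 49.42 = 352.17
Σx² = 274.8457 + 13.67² = 274.8457 + 186.8689 = 461.7146
Σxy = 1778.9068 + 13.67×49.42 = 1778.9068 + 675.5714 = 2454.4782

Step 2: Recompute the slope with b₁ = (nΣxy − ΣxΣy) / (nΣx² − (Σx)²)
Numerator   = 9×2454.4782 − 58.56×352.17 = 22090.3038 − 20623.0752 = 1467.2286
Denominator = 9×461.7146 − 58.56² = 4155.4314 − 3429.2736 = 726.1578
b₁(new) = 1467.2286 / 726.1578 = 2.0205

(Same formula on the original sums: (8×1778.9068 − 44.89×302.75) / (8×274.8457 − 44.89²) = 640.8069 / 183.6535 = 3.4892, matching the given fit.)

Step 3: Change in slope
Δβ₁ = 2.0205 − 3.4892 = -1.4687
Relative change = -1.4687 / 3.4892 × 100% = -42.1%
→ the slope decreases when the point is added.

A high-leverage point only changes the slope if it is off the original line; here y = 49.42 is below the original trend, so the slope decreases.
In practice: investigate whether it comes from the same population as the rest of the sample; check such a point for data-entry or measurement error.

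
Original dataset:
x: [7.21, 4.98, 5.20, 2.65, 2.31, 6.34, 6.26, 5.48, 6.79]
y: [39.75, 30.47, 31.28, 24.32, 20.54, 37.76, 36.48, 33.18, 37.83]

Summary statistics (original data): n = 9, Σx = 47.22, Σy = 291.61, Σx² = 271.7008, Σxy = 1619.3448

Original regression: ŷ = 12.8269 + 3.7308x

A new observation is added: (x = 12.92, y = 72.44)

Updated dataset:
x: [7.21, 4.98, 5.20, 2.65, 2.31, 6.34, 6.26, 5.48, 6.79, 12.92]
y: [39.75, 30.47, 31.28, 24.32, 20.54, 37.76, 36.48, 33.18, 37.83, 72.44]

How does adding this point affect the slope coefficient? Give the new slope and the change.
The slope changes from 3.7308 to 4.7550 (change of +1.0242, or +27.5%).

The new point has HIGH LEVERAGE: x = 12.92 is far from the original mean x̄ = 47.22/9 ≈ 5.25 (original range [2.31, 7.21]).

Step 1: Update the sums with the new point (n goes from 9 to 10)
Σx  = 47.22 + 12.92 = 60.14
Σy  = 291.61 + 72.44 = 364.05
Σx² = 271.7008 + 12.92² = 271.7008 + 166.9264 = 438.6272
Σxy = 1619.3448 + 12.92×72.44 = 1619.3448 + 935.9248 = 2555.2696

Step 2: Recompute the slope with b₁ = (nΣxy − ΣxΣy) / (nΣx² − (Σx)²)
Numerator   = 10×2555.2696 − 60.14×364.05 = 25552.6960 − 21893.9670 = 3658.7290
Denominator = 10×438.6272 − 60.14² = 4386.2720 − 3616.8196 = 769.4524
b₁(new) = 3658.7290 / 769.4524 = 4.7550

(Same formula on the original sums: (9×1619.3448 − 47.22×291.61) / (9×271.7008 − 47.22²) = 804.2790 / 215.5788 = 3.7308, matching the given fit.)

Step 3: Change in slope
Δβ₁ = 4.7550 − 3.7308 = +1.0242
Relative change = +1.0242 / 3.7308 × 100% = +27.5%
→ the slope increases when the point is added.

A high-leverage point only changes the slope if it is off the original line; here y = 72.44 is above the original trend, so the slope increases.
In practice: refit with and without it and report both if conclusions differ.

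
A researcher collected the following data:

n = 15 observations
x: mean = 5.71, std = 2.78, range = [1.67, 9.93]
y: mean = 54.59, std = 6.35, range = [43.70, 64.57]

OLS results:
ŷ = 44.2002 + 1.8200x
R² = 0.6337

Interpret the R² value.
About 63.37% of the variability in y is accounted for by the regression on x (R² = 0.6337) — a moderate linear fit.

The coefficient of determination R² is the fraction of the total variation in y that the fitted line accounts for.

Here R² = 0.6337:
- Explained: 63.37% of the variation in y
- Unexplained (residual): 100% − 63.37% = 36.63%
- Rule of thumb (below 0.3 weak; 0.3 to below 0.7 moderate; 0.7 and above strong) → moderate

Equivalently, for simple linear regression R² = r², so |r| = √0.6337 ≈ 0.7961.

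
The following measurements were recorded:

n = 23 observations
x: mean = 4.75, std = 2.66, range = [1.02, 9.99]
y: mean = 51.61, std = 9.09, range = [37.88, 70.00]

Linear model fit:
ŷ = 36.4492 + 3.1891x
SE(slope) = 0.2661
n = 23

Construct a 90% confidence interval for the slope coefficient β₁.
The 90% CI for β₁ is (2.7312, 3.6470)

Confidence interval for the slope:

The 90% CI for β₁ is: β̂₁ ± t*(α/2, n-2) × SE(β̂₁)

Step 1: Find critical t-value
- Confidence level = 0.9
- Degrees of freedom = n - 2 = 23 - 2 = 21
- t*(α/2, 21) = 1.7207

Step 2: Calculate margin of error
Margin = 1.7207 × 0.2661 = 0.4579

Step 3: Construct interval
CI = 3.1891 ± 0.4579
CI = (2.7312, 3.6470)

Interpretation: each one-unit increase in x is associated with a change in mean y of between 2.7312 and 3.6470, with 90% confidence.
Since 0 is outside the interval, a two-sided test at α = 0.10 would reject H₀: β₁ = 0.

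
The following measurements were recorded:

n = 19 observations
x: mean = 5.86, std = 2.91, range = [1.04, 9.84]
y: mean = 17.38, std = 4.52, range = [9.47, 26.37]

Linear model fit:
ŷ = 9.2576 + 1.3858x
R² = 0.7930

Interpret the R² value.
R² = 0.7930 means 79.30% of the variation in y is explained by the linear relationship with x. This indicates a strong fit.

R² = 1 − SS_res/SS_tot compares the residual scatter to the total scatter of y about its mean.

Here R² = 0.7930:
- Explained: 79.30% of the variation in y
- Unexplained (residual): 100% − 79.30% = 20.70%
- Rule of thumb (below 0.3 weak; 0.3 to below 0.7 moderate; 0.7 and above strong) → strong

Note: R² says nothing about causation, and a high R² does not by itself mean the linear form is appropriate — check the residuals.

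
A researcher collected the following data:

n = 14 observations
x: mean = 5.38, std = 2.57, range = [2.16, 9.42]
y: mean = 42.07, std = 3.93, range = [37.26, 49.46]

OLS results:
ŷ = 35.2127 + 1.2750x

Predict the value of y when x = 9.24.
ŷ = 46.9937

Plug x = 9.24 into the fitted line:

ŷ = 35.2127 + 1.2750 × 9.24
ŷ = 35.2127 + 11.7810
ŷ = 46.9937

This is the fitted mean response at that x — an individual observation would come with a wider prediction interval.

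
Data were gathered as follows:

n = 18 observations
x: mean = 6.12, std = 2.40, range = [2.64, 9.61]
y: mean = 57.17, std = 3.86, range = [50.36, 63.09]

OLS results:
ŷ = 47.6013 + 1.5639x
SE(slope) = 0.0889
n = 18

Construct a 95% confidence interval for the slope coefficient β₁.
The 95% CI for β₁ is (1.3754, 1.7524)

Confidence interval for the slope:

The 95% CI for β₁ is: β̂₁ ± t*(α/2, n-2) × SE(β̂₁)

Step 1: Find critical t-value
- Confidence level = 0.95
- Degrees of freedom = n - 2 = 18 - 2 = 16
- t*(α/2, 16) = 2.1199

Step 2: Calculate margin of error
Margin = 2.1199 × 0.0889 = 0.1885

Step 3: Construct interval
CI = 1.5639 ± 0.1885
CI = (1.3754, 1.7524)

Interpretation: each one-unit increase in x is associated with a change in mean y of between 1.3754 and 1.7524, with 95% confidence.
Since 0 is outside the interval, a two-sided test at α = 0.05 would reject H₀: β₁ = 0.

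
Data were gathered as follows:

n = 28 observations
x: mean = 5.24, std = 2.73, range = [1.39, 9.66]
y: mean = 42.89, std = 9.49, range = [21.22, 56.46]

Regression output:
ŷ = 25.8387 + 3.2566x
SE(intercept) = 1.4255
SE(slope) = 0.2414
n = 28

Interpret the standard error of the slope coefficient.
SE(β̂₁) = 0.2414 is the estimated standard deviation of the slope estimate across repeated samples; relative to β̂₁ = 3.2566 that is 7.4%, a precise estimate.

SE(β̂₁) = 0.2414 says: if we drew many samples of n = 28 from the same population and refit each time, the fitted slopes would scatter with a standard deviation of roughly 0.2414 around the true β₁.

Relative precision:
- SE / |β̂₁| = 0.2414 / 3.2566 = 7.4%
- Rule of thumb (under 20%: precise; 20% to under 50%: moderately precise; 50% or more: imprecise) → precise

Link to interval estimation: a confidence interval for β₁ is β̂₁ ± t* × 0.2414, so SE sets the half-width per unit of t*.

What drives SE(β̂₁): more residual scatter → larger SE.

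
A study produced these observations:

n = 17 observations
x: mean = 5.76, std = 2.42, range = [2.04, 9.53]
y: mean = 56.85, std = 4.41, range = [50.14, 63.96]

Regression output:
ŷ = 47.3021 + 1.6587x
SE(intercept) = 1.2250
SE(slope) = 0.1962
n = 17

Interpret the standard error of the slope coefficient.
SE(slope) = 0.1962 measures the uncertainty in the estimated slope. The coefficient is estimated precisely (SE/|β̂₁| = 11.8%).

SE(β̂₁) = 0.1962 says: if we drew many samples of n = 17 from the same population and refit each time, the fitted slopes would scatter with a standard deviation of roughly 0.1962 around the true β₁.

Relative precision:
- SE / |β̂₁| = 0.1962 / 1.6587 = 11.8%
- Rule of thumb (under 20%: precise; 20% to under 50%: moderately precise; 50% or more: imprecise) → precise

Rough 95% range (±2 SE): 1.6587 ± 0.3924 → (1.2663, 2.0511).

What drives SE(β̂₁): more residual scatter → larger SE; larger n (here n = 17) → smaller SE; wider spread of x values → smaller SE.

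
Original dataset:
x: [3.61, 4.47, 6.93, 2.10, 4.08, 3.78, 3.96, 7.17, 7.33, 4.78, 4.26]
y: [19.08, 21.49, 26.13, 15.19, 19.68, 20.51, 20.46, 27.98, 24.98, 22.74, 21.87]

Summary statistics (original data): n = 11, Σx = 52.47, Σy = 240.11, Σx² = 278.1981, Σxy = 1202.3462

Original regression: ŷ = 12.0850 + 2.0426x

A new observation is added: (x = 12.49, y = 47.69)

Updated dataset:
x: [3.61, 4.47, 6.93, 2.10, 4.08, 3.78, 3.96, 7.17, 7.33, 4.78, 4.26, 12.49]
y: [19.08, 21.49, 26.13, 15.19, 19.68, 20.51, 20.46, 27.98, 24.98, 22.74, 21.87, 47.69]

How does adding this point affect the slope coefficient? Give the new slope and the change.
Adding the point moves β₁ from 2.0426 to 2.9078, i.e. it increases by 0.8652 (+42.4%).

The new point has HIGH LEVERAGE: x = 12.49 is far from the original mean x̄ = 52.47/11 ≈ 4.77 (original range [2.10, 7.33]).

Step 1: Update the sums with the new point (n goes from 11 to 12)
Σx  = 52.47 + 12.49 = 64.96
Σy  = 240.11 + 47.69 = 287.80
Σx² = 278.1981 + 12.49² = 278.1981 + 156.0001 = 434.1982
Σxy = 1202.3462 + 12.49×47.69 = 1202.3462 + 595.6481 = 1797.9943

Step 2: Recompute the slope with b₁ = (nΣxy − ΣxΣy) / (nΣx² − (Σx)²)
Numerator   = 12×1797.9943 − 64.96×287.80 = 21575.9316 − 18695.4880 = 2880.4436
Denominator = 12×434.1982 − 64.96² = 5210.3784 − 4219.8016 = 990.5768
b₁(new) = 2880.4436 / 990.5768 = 2.9078

(Same formula on the original sums: (11×1202.3462 − 52.47×240.11) / (11×278.1981 − 52.47²) = 627.2365 / 307.0782 = 2.0426, matching the given fit.)

Step 3: Change in slope
Δβ₁ = 2.9078 − 2.0426 = +0.8652
Relative change = +0.8652 / 2.0426 × 100% = +42.4%
→ the slope increases when the point is added.

Because the point sits above the extension of the original line at a high-leverage x, it tilts the fit up.
In practice: investigate whether it comes from the same population as the rest of the sample; check such a point for data-entry or measurement error.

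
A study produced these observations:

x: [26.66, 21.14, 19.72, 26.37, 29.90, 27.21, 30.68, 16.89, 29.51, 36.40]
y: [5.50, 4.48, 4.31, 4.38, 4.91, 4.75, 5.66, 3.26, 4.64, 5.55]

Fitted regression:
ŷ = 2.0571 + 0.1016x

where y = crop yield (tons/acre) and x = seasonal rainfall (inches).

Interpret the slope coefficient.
On average, crop yield is about 0.1016 tons/acre higher for every extra inch of rainfall.

The slope β₁ = 0.1016 gives the rate at which the fitted crop yield changes with rainfall.

Interpretation:
- Rainfall up by 1 inch → predicted crop yield increases by 0.1016 tons/acre
- This is a linear approximation: the same per-unit change is assumed across the whole observed x range
- The sign (+) gives the direction; the magnitude 0.1016 gives the size of the effect per inch

The intercept β₀ = 2.0571 is the predicted crop yield when rainfall = 0; since the smallest observed x is 16.89, this is an extrapolation and mainly anchors the line.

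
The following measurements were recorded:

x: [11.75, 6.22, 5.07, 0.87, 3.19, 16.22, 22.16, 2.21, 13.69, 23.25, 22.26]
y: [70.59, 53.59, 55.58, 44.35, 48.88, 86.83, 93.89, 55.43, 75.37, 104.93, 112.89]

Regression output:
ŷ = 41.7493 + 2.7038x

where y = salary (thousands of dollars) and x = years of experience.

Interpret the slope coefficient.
An increase of one year in experience is associated with a 2.7038 thousand dollars increase in predicted salary.

The slope coefficient β₁ = 2.7038 represents the marginal effect of experience on salary.

Interpretation:
- Experience up by 1 year → predicted salary increases by 2.7038 thousand dollars
- The effect is assumed constant over the observed range of x (linearity)
- The slope describes association in these data, not necessarily a causal effect

The intercept β₀ = 41.7493 is the predicted salary when experience = 0; since the smallest observed x is 0.87, this is an extrapolation and mainly anchors the line.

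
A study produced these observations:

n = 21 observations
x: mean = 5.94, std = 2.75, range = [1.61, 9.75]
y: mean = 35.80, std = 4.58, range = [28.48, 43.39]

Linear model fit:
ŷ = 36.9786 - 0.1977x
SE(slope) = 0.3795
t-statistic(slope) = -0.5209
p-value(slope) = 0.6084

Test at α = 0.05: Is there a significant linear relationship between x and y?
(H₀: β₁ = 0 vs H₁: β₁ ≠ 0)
Fail to reject H₀: p-value = 0.6084 ≥ α = 0.05. The linear relationship is not significant at the 5% level.

Hypothesis test for the slope coefficient:

H₀: β₁ = 0 (no linear relationship)
H₁: β₁ ≠ 0 (linear relationship exists)

Test statistic: t = β̂₁ / SE(β̂₁) = -0.1977 / 0.3795 = -0.5209

With df = 19, the two-sided p-value for |t| = 0.5209 is 0.6084.

Decision rule: reject H₀ if p-value < α.
p-value = 0.6084 ≥ α = 0.05 → fail to reject H₀.

There is not sufficient evidence at the 5% significance level to conclude that a linear relationship exists between x and y.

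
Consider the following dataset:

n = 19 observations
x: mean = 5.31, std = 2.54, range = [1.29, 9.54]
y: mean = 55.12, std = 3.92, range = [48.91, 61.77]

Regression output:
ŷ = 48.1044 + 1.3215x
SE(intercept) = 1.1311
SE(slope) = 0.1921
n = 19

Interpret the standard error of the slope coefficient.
The slope 1.3215 is pinned down to within about ±0.1921 (one SE) by these data — relative uncertainty 14.5%, i.e. precise.

SE(β̂₁) = 0.1921 says: if we drew many samples of n = 19 from the same population and refit each time, the fitted slopes would scatter with a standard deviation of roughly 0.1921 around the true β₁.

Relative precision:
- SE / |β̂₁| = 0.1921 / 1.3215 = 14.5%
- Rule of thumb (under 20%: precise; 20% to under 50%: moderately precise; 50% or more: imprecise) → precise

Link to the t-test: t = β̂₁ / SE(β̂₁) = 1.3215 / 0.1921 = 6.8792, the statistic for H₀: β₁ = 0.

What drives SE(β̂₁): larger n (here n = 19) → smaller SE.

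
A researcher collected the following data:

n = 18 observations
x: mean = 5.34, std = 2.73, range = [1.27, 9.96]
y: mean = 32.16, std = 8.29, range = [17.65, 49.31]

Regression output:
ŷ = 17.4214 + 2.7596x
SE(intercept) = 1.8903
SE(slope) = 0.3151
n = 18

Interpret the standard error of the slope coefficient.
The slope 2.7596 is pinned down to within about ±0.3151 (one SE) by these data — relative uncertainty 11.4%, i.e. precise.

What SE measures:
- The standard error quantifies the sampling variability of the coefficient estimate
- It is the estimated standard deviation of β̂₁ across hypothetical repeated samples of the same size
- Smaller SE → more precise estimate

Relative precision:
- SE / |β̂₁| = 0.3151 / 2.7596 = 11.4%
- Rule of thumb (under 20%: precise; 20% to under 50%: moderately precise; 50% or more: imprecise) → precise

Link to interval estimation: a confidence interval for β₁ is β̂₁ ± t* × 0.3151, so SE sets the half-width per unit of t*.

What drives SE(β̂₁): larger n (here n = 18) → smaller SE; wider spread of x values → smaller SE; more residual scatter → larger SE.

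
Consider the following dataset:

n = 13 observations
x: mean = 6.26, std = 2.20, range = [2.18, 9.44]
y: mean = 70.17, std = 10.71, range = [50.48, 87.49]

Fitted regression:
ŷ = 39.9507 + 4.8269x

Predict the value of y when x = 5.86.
ŷ = 68.2363

x = 5.86 lies inside the observed range [2.18, 9.44], so the fitted equation applies directly:

ŷ = 39.9507 + 4.8269 × 5.86
ŷ = 39.9507 + 28.2856
ŷ = 68.2363

This is the fitted mean response at that x — an individual observation would come with a wider prediction interval.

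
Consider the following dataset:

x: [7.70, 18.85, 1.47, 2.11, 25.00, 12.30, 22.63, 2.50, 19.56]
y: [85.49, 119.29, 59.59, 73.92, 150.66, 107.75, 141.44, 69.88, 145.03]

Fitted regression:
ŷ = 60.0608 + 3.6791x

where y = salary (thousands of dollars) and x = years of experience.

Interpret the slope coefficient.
For each additional year of experience, predicted salary increases by approximately 3.6791 thousand dollars.

The slope coefficient β₁ = 3.6791 represents the marginal effect of experience on salary.

Interpretation:
- Experience up by 1 year → predicted salary increases by 3.6791 thousand dollars
- This is a linear approximation: the same per-unit change is assumed across the whole observed x range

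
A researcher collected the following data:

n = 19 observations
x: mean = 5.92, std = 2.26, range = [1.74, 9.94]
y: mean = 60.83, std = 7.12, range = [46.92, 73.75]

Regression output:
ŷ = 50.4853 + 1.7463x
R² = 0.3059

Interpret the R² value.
About 30.59% of the variability in y is accounted for by the regression on x (R² = 0.3059) — a moderate linear fit.

R² = 1 − SS_res/SS_tot compares the residual scatter to the total scatter of y about its mean.

Here R² = 0.3059:
- Explained: 30.59% of the variation in y
- Unexplained (residual): 100% − 30.59% = 69.41%
- Rule of thumb (below 0.3 weak; 0.3 to below 0.7 moderate; 0.7 and above strong) → moderate

Note: R² says nothing about causation, and a high R² does not by itself mean the linear form is appropriate — check the residuals.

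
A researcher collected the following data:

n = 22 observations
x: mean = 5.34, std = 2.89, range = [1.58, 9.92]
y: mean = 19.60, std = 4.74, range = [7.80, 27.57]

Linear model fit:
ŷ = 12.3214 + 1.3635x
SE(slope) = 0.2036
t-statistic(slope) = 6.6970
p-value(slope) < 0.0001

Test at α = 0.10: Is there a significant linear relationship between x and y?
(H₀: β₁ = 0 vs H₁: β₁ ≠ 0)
Since p-value < 0.0001 < α = 0.10, reject H₀ — the slope is significantly different from 0.

Hypothesis test for the slope coefficient:

H₀: β₁ = 0 (no linear relationship)
H₁: β₁ ≠ 0 (linear relationship exists)

Test statistic: t = β̂₁ / SE(β̂₁) = 1.3635 / 0.2036 = 6.6970

The p-value (<0.0001) is the probability, under H₀, of a t-statistic at least as extreme as |t| = 6.6970 (two-sided, df = n − 2 = 20).

Decision rule: reject H₀ if p-value < α.
p-value < 0.0001 < α = 0.10 → reject H₀.

There is sufficient evidence at the 10% significance level to conclude that a linear relationship exists between x and y.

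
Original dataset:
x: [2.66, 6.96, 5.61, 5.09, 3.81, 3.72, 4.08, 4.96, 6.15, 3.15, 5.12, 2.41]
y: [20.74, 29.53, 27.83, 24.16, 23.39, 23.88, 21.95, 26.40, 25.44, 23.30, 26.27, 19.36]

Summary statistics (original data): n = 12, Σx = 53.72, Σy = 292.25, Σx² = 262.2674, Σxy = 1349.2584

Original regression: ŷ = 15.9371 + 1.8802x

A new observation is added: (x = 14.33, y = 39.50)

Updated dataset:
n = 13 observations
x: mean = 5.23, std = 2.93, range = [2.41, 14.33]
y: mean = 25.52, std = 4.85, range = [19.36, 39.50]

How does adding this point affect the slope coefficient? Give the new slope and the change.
The slope changes from 1.8802 to 1.6042 (change of -0.2760, or -14.7%).

x = 14.33 lies well outside the original x-range [2.41, 6.96] (x̄ ≈ 4.48), so this observation has high leverage and can move the slope substantially.

Step 1: Update the sums with the new point (n goes from 12 to 13)
Σx  = 53.72 + 14.33 = 68.05
Σy  = 292.25 + 39.50 = 331.75
Σx² = 262.2674 + 14.33² = 262.2674 + 205.3489 = 467.6163
Σxy = 1349.2584 + 14.33×39.50 = 1349.2584 + 566.0350 = 1915.2934

Step 2: Recompute the slope with b₁ = (nΣxy − ΣxΣy) / (nΣx² − (Σx)²)
Numerator   = 13×1915.2934 − 68.05×331.75 = 24898.8142 − 22575.5875 = 2323.2267
Denominator = 13×467.6163 − 68.05² = 6079.0119 − 4630.8025 = 1448.2094
b₁(new) = 2323.2267 / 1448.2094 = 1.6042

(Same formula on the original sums: (12×1349.2584 − 53.72×292.25) / (12×262.2674 − 53.72²) = 491.4308 / 261.3704 = 1.8802, matching the given fit.)

Step 3: Change in slope
Δβ₁ = 1.6042 − 1.8802 = -0.2760
Relative change = -0.2760 / 1.8802 × 100% = -14.7%
→ the slope decreases when the point is added.

Because the point sits below the extension of the original line at a high-leverage x, it tilts the fit down.
In practice: refit with and without it and report both if conclusions differ; investigate whether it comes from the same population as the rest of the sample.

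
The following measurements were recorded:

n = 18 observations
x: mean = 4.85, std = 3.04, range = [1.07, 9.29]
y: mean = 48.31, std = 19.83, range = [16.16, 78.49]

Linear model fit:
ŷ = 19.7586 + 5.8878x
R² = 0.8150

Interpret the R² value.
About 81.50% of the variability in y is accounted for by the regression on x (R² = 0.8150) — a strong linear fit.

R² = 1 − SS_res/SS_tot compares the residual scatter to the total scatter of y about its mean.

Here R² = 0.8150:
- Explained: 81.50% of the variation in y
- Unexplained (residual): 100% − 81.50% = 18.50%
- Rule of thumb (below 0.3 weak; 0.3 to below 0.7 moderate; 0.7 and above strong) → strong

Equivalently, for simple linear regression R² = r², so |r| = √0.8150 ≈ 0.9028.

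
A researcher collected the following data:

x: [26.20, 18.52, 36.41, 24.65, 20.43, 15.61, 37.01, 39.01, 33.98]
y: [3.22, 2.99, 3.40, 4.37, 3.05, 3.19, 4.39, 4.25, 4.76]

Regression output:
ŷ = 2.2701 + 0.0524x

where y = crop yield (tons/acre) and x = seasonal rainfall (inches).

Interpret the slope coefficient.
On average, crop yield is about 0.0524 tons/acre higher for every extra inch of rainfall.

The slope β₁ = 0.0524 gives the rate at which the fitted crop yield changes with rainfall.

Interpretation:
- Rainfall up by 1 inch → predicted crop yield increases by 0.0524 tons/acre
- This is a linear approximation: the same per-unit change is assumed across the whole observed x range

(β₀ = 2.2701 is the fitted value at x = 0 and is not part of the slope interpretation.)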